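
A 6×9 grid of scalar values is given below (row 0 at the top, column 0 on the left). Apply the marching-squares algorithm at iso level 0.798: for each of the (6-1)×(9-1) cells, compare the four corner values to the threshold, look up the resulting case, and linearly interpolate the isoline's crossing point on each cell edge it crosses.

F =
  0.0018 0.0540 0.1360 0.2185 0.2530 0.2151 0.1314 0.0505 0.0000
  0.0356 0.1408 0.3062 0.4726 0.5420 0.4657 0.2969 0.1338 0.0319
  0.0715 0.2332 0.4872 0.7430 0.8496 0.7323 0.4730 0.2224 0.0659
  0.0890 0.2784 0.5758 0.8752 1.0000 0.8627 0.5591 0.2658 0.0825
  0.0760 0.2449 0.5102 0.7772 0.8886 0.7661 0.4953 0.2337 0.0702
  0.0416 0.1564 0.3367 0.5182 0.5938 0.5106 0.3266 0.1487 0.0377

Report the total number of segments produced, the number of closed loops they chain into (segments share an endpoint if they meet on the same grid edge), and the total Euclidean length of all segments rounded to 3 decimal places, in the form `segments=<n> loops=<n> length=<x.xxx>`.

cell (1,3): code 0100 → (1.832,4.000)–(2.000,3.516)
cell (1,4): code 1000 → (2.000,4.440)–(1.832,4.000)
cell (2,2): code 0100 → (2.416,3.000)–(3.000,2.742)
cell (2,3): code 1110 → (2.000,3.516)–(2.416,3.000)
cell (2,4): code 1101 → (2.504,5.000)–(2.000,4.440)
cell (2,5): code 1000 → (3.000,5.213)–(2.504,5.000)
cell (3,2): code 0010 → (3.000,2.742)–(3.788,3.000)
cell (3,3): code 0111 → (3.788,3.000)–(4.000,3.187)
cell (3,4): code 1011 → (4.000,4.740)–(3.670,5.000)
cell (3,5): code 0001 → (3.670,5.000)–(3.000,5.213)
cell (4,3): code 0010 → (4.000,3.187)–(4.307,4.000)
cell (4,4): code 0001 → (4.307,4.000)–(4.000,4.740)
total: 12 segments, chained into 1 closed loop(s), length Σ = 7.482896

segments=12 loops=1 length=7.483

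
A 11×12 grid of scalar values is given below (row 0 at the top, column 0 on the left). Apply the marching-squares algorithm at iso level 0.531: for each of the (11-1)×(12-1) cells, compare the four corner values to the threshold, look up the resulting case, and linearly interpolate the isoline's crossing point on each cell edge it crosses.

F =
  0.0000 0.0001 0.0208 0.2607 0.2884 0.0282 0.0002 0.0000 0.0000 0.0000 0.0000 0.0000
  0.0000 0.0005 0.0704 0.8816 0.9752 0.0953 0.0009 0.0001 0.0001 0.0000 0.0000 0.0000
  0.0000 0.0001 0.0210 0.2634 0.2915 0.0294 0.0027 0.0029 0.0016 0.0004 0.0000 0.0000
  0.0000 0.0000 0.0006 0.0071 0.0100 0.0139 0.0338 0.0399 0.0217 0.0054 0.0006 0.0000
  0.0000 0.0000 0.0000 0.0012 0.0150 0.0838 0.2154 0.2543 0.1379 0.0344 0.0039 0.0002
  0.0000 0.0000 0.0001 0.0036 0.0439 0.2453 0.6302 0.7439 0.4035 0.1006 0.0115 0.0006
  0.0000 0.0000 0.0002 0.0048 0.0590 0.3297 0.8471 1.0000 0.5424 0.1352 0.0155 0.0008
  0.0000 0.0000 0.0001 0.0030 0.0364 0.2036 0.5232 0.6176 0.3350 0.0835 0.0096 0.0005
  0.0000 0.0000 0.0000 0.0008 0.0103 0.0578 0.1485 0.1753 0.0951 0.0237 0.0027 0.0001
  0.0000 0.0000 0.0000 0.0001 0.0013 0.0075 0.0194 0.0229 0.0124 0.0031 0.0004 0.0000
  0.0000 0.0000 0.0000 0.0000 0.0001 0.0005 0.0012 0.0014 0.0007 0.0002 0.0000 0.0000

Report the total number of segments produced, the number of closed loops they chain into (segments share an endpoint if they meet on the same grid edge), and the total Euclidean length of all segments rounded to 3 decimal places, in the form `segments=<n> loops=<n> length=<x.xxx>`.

segments=18 loops=2 length=13.118

cell (0,2): code 0100 → (0.435,3.000)–(1.000,2.568)
cell (0,3): code 1100 → (0.353,4.000)–(0.435,3.000)
cell (0,4): code 1000 → (1.000,4.505)–(0.353,4.000)
cell (1,2): code 0010 → (1.000,2.568)–(1.567,3.000)
cell (1,3): code 0011 → (1.567,3.000)–(1.650,4.000)
cell (1,4): code 0001 → (1.650,4.000)–(1.000,4.505)
cell (4,5): code 0100 → (4.761,6.000)–(5.000,5.742)
cell (4,6): code 1100 → (4.565,7.000)–(4.761,6.000)
cell (4,7): code 1000 → (5.000,7.625)–(4.565,7.000)
cell (5,5): code 0110 → (5.000,5.742)–(6.000,5.389)
cell (5,7): code 1101 → (5.918,8.000)–(5.000,7.625)
cell (5,8): code 1000 → (6.000,8.028)–(5.918,8.000)
cell (6,5): code 0010 → (6.000,5.389)–(6.976,6.000)
cell (6,6): code 0111 → (6.976,6.000)–(7.000,6.083)
cell (6,7): code 1011 → (7.000,7.306)–(6.055,8.000)
cell (6,8): code 0001 → (6.055,8.000)–(6.000,8.028)
cell (7,6): code 0010 → (7.000,6.083)–(7.196,7.000)
cell (7,7): code 0001 → (7.196,7.000)–(7.000,7.306)
total: 18 segments, chained into 2 closed loop(s), length Σ = 13.118156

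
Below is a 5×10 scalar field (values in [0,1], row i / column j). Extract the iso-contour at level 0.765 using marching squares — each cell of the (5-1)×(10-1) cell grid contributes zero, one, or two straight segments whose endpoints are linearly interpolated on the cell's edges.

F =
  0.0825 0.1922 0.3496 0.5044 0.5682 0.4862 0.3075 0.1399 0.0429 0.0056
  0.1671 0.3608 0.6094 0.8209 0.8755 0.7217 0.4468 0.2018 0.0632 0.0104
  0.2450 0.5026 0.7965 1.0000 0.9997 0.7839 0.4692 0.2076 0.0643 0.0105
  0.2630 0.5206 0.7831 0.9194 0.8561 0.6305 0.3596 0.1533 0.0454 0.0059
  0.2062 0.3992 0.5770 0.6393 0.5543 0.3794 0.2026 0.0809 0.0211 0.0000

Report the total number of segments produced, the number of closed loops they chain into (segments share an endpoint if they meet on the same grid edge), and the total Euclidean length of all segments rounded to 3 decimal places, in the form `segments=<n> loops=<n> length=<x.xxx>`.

cell (0,2): code 0100 → (0.823,3.000)–(1.000,2.736)
cell (0,3): code 1100 → (0.640,4.000)–(0.823,3.000)
cell (0,4): code 1000 → (1.000,4.718)–(0.640,4.000)
cell (1,1): code 0100 → (1.832,2.000)–(2.000,1.893)
cell (1,2): code 1110 → (1.000,2.736)–(1.832,2.000)
cell (1,4): code 1101 → (1.696,5.000)–(1.000,4.718)
cell (1,5): code 1000 → (2.000,5.060)–(1.696,5.000)
cell (2,1): code 0110 → (2.000,1.893)–(3.000,1.931)
cell (2,4): code 1011 → (3.000,4.404)–(2.123,5.000)
cell (2,5): code 0001 → (2.123,5.000)–(2.000,5.060)
cell (3,1): code 0010 → (3.000,1.931)–(3.088,2.000)
cell (3,2): code 0011 → (3.088,2.000)–(3.551,3.000)
cell (3,3): code 0011 → (3.551,3.000)–(3.302,4.000)
cell (3,4): code 0001 → (3.302,4.000)–(3.000,4.404)
total: 14 segments, chained into 1 closed loop(s), length Σ = 9.455175

segments=14 loops=1 length=9.455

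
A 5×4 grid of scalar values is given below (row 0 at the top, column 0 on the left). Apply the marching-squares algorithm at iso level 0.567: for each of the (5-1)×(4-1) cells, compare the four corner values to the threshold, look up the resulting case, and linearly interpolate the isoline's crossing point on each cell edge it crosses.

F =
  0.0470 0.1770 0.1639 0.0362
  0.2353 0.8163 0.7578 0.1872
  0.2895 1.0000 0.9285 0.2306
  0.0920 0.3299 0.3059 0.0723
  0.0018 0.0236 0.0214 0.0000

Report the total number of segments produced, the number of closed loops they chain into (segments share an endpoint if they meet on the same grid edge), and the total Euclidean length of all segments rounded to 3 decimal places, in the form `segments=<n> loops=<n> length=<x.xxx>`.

cell (0,0): code 0100 → (0.610,1.000)–(1.000,0.571)
cell (0,1): code 1100 → (0.679,2.000)–(0.610,1.000)
cell (0,2): code 1000 → (1.000,2.334)–(0.679,2.000)
cell (1,0): code 0110 → (1.000,0.571)–(2.000,0.391)
cell (1,2): code 1001 → (2.000,2.518)–(1.000,2.334)
cell (2,0): code 0010 → (2.000,0.391)–(2.646,1.000)
cell (2,1): code 0011 → (2.646,1.000)–(2.581,2.000)
cell (2,2): code 0001 → (2.581,2.000)–(2.000,2.518)
total: 8 segments, chained into 1 closed loop(s), length Σ = 6.747192

segments=8 loops=1 length=6.747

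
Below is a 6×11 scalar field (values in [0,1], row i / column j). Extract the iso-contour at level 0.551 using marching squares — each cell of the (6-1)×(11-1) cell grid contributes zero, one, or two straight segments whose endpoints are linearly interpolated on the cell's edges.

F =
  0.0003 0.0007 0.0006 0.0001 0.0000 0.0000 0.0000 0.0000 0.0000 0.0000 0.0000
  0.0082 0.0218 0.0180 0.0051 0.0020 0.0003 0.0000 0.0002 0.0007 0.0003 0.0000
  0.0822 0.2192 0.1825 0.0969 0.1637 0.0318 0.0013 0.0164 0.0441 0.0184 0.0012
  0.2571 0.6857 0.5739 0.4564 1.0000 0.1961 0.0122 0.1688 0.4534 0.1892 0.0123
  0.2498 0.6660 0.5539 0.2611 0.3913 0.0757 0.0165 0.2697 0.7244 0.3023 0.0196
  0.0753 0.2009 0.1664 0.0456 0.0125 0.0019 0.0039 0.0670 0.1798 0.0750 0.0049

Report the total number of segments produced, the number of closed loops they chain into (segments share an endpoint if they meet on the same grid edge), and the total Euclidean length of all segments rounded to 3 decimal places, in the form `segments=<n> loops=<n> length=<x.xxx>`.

segments=16 loops=3 length=11.400

cell (2,0): code 0100 → (2.711,1.000)–(3.000,0.686)
cell (2,1): code 1100 → (2.941,2.000)–(2.711,1.000)
cell (2,2): code 1000 → (3.000,2.195)–(2.941,2.000)
cell (2,3): code 0100 → (2.463,4.000)–(3.000,3.174)
cell (2,4): code 1000 → (3.000,4.559)–(2.463,4.000)
cell (3,0): code 0110 → (3.000,0.686)–(4.000,0.724)
cell (3,2): code 1001 → (4.000,2.010)–(3.000,2.195)
cell (3,3): code 0010 → (3.000,3.174)–(3.738,4.000)
cell (3,4): code 0001 → (3.738,4.000)–(3.000,4.559)
cell (3,7): code 0100 → (3.360,8.000)–(4.000,7.619)
cell (3,8): code 1000 → (4.000,8.411)–(3.360,8.000)
cell (4,0): code 0010 → (4.000,0.724)–(4.247,1.000)
cell (4,1): code 0011 → (4.247,1.000)–(4.007,2.000)
cell (4,2): code 0001 → (4.007,2.000)–(4.000,2.010)
cell (4,7): code 0010 → (4.000,7.619)–(4.318,8.000)
cell (4,8): code 0001 → (4.318,8.000)–(4.000,8.411)
total: 16 segments, chained into 3 closed loop(s), length Σ = 11.399959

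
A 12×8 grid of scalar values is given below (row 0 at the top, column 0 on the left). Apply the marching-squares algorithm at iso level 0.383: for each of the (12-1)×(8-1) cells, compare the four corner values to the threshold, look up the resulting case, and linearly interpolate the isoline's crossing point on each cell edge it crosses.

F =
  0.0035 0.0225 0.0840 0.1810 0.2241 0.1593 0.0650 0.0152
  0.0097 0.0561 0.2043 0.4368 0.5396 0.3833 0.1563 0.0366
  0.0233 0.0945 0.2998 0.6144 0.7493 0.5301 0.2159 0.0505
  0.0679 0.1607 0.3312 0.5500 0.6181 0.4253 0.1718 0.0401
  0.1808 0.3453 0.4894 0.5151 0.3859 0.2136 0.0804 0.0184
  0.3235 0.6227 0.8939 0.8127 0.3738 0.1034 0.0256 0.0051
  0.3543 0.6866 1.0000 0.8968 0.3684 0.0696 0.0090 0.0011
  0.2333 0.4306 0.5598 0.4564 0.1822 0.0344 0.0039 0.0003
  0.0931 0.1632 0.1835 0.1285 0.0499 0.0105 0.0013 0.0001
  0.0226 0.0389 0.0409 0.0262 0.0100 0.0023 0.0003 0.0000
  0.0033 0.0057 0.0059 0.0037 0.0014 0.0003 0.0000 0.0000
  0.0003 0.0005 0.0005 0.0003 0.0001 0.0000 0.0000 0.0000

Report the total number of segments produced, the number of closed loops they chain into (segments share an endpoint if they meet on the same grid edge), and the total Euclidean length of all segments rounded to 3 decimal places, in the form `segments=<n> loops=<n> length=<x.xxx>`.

segments=24 loops=1 length=19.299

cell (0,2): code 0100 → (0.790,3.000)–(1.000,2.769)
cell (0,3): code 1100 → (0.504,4.000)–(0.790,3.000)
cell (0,4): code 1100 → (0.999,5.000)–(0.504,4.000)
cell (0,5): code 1000 → (1.000,5.001)–(0.999,5.000)
cell (1,2): code 0110 → (1.000,2.769)–(2.000,2.264)
cell (1,5): code 1001 → (2.000,5.468)–(1.000,5.001)
cell (2,2): code 0110 → (2.000,2.264)–(3.000,2.237)
cell (2,5): code 1001 → (3.000,5.167)–(2.000,5.468)
cell (3,1): code 0100 → (3.327,2.000)–(4.000,1.262)
cell (3,2): code 1110 → (3.000,2.237)–(3.327,2.000)
cell (3,4): code 1011 → (4.000,4.017)–(3.200,5.000)
cell (3,5): code 0001 → (3.200,5.000)–(3.000,5.167)
cell (4,0): code 0100 → (4.136,1.000)–(5.000,0.199)
cell (4,1): code 1110 → (4.000,1.262)–(4.136,1.000)
cell (4,3): code 1011 → (5.000,3.979)–(4.240,4.000)
cell (4,4): code 0001 → (4.240,4.000)–(4.000,4.017)
cell (5,0): code 0110 → (5.000,0.199)–(6.000,0.086)
cell (5,3): code 1001 → (6.000,3.972)–(5.000,3.979)
cell (6,0): code 0110 → (6.000,0.086)–(7.000,0.759)
cell (6,3): code 1001 → (7.000,3.268)–(6.000,3.972)
cell (7,0): code 0010 → (7.000,0.759)–(7.178,1.000)
cell (7,1): code 0011 → (7.178,1.000)–(7.470,2.000)
cell (7,2): code 0011 → (7.470,2.000)–(7.224,3.000)
cell (7,3): code 0001 → (7.224,3.000)–(7.000,3.268)
total: 24 segments, chained into 1 closed loop(s), length Σ = 19.298612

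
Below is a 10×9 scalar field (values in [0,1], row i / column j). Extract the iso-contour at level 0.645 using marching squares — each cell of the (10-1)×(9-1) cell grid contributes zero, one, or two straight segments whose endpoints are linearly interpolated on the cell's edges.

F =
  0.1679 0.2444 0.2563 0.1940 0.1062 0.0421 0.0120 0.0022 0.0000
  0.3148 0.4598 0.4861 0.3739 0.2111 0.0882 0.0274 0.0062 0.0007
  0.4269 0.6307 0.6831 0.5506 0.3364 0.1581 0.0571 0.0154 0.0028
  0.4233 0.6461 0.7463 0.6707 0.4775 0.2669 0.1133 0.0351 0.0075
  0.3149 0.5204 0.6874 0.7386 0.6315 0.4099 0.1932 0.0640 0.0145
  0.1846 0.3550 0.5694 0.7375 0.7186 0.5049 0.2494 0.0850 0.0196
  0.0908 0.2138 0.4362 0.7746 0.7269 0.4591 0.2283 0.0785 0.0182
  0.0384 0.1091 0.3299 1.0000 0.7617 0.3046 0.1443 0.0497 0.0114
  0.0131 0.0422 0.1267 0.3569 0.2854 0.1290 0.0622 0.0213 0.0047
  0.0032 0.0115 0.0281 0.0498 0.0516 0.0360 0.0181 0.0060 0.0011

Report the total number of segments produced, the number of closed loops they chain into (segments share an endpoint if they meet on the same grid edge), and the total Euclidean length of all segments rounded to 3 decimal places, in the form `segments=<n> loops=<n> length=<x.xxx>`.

segments=20 loops=1 length=14.473

cell (1,1): code 0100 → (1.807,2.000)–(2.000,1.273)
cell (1,2): code 1000 → (2.000,2.288)–(1.807,2.000)
cell (2,0): code 0100 → (2.929,1.000)–(3.000,0.995)
cell (2,1): code 1110 → (2.000,1.273)–(2.929,1.000)
cell (2,2): code 1101 → (2.786,3.000)–(2.000,2.288)
cell (2,3): code 1000 → (3.000,3.133)–(2.786,3.000)
cell (3,0): code 0010 → (3.000,0.995)–(3.009,1.000)
cell (3,1): code 0111 → (3.009,1.000)–(4.000,1.746)
cell (3,3): code 1001 → (4.000,3.874)–(3.000,3.133)
cell (4,1): code 0010 → (4.000,1.746)–(4.359,2.000)
cell (4,2): code 0111 → (4.359,2.000)–(5.000,2.450)
cell (4,3): code 1101 → (4.155,4.000)–(4.000,3.874)
cell (4,4): code 1000 → (5.000,4.344)–(4.155,4.000)
cell (5,2): code 0110 → (5.000,2.450)–(6.000,2.617)
cell (5,4): code 1001 → (6.000,4.306)–(5.000,4.344)
cell (6,2): code 0110 → (6.000,2.617)–(7.000,2.470)
cell (6,4): code 1001 → (7.000,4.255)–(6.000,4.306)
cell (7,2): code 0010 → (7.000,2.470)–(7.552,3.000)
cell (7,3): code 0011 → (7.552,3.000)–(7.245,4.000)
cell (7,4): code 0001 → (7.245,4.000)–(7.000,4.255)
total: 20 segments, chained into 1 closed loop(s), length Σ = 14.473130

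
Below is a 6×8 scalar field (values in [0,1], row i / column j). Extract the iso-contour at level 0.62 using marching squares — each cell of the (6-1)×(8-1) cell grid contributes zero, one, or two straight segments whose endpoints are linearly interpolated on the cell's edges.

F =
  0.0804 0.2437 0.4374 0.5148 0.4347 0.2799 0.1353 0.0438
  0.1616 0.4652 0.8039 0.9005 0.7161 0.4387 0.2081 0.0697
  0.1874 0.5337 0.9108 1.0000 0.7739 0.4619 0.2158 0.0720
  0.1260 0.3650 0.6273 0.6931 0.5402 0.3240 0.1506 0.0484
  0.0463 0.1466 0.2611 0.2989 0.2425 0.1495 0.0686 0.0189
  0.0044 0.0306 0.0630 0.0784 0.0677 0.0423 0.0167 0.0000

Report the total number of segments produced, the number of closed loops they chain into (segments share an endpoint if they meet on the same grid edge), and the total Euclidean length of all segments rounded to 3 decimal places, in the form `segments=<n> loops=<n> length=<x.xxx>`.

cell (0,1): code 0100 → (0.498,2.000)–(1.000,1.457)
cell (0,2): code 1100 → (0.273,3.000)–(0.498,2.000)
cell (0,3): code 1100 → (0.658,4.000)–(0.273,3.000)
cell (0,4): code 1000 → (1.000,4.346)–(0.658,4.000)
cell (1,1): code 0110 → (1.000,1.457)–(2.000,1.229)
cell (1,4): code 1001 → (2.000,4.493)–(1.000,4.346)
cell (2,1): code 0110 → (2.000,1.229)–(3.000,1.972)
cell (2,3): code 1011 → (3.000,3.478)–(2.659,4.000)
cell (2,4): code 0001 → (2.659,4.000)–(2.000,4.493)
cell (3,1): code 0010 → (3.000,1.972)–(3.020,2.000)
cell (3,2): code 0011 → (3.020,2.000)–(3.185,3.000)
cell (3,3): code 0001 → (3.185,3.000)–(3.000,3.478)
total: 12 segments, chained into 1 closed loop(s), length Σ = 9.612233

segments=12 loops=1 length=9.612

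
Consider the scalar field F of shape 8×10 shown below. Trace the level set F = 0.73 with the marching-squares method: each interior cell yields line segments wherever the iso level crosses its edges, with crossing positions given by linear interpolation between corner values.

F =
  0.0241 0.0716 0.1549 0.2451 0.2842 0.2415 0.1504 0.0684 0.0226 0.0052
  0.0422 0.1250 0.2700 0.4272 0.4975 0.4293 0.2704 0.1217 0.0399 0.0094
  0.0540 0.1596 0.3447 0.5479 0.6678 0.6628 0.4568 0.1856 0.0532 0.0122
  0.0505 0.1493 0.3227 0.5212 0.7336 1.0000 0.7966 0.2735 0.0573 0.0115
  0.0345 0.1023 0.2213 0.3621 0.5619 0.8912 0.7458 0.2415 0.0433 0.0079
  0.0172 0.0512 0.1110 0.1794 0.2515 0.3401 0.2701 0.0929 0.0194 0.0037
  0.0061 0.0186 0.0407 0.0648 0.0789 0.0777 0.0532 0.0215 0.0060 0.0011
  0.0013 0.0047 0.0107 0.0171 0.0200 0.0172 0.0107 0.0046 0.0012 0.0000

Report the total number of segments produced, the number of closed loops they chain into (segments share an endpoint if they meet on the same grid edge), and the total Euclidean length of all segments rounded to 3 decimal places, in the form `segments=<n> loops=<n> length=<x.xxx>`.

cell (2,3): code 0100 → (2.945,4.000)–(3.000,3.983)
cell (2,4): code 1100 → (2.199,5.000)–(2.945,4.000)
cell (2,5): code 1100 → (2.804,6.000)–(2.199,5.000)
cell (2,6): code 1000 → (3.000,6.127)–(2.804,6.000)
cell (3,3): code 0010 → (3.000,3.983)–(3.021,4.000)
cell (3,4): code 0111 → (3.021,4.000)–(4.000,4.510)
cell (3,6): code 1001 → (4.000,6.031)–(3.000,6.127)
cell (4,4): code 0010 → (4.000,4.510)–(4.293,5.000)
cell (4,5): code 0011 → (4.293,5.000)–(4.033,6.000)
cell (4,6): code 0001 → (4.033,6.000)–(4.000,6.031)
total: 10 segments, chained into 1 closed loop(s), length Σ = 6.491891

segments=10 loops=1 length=6.492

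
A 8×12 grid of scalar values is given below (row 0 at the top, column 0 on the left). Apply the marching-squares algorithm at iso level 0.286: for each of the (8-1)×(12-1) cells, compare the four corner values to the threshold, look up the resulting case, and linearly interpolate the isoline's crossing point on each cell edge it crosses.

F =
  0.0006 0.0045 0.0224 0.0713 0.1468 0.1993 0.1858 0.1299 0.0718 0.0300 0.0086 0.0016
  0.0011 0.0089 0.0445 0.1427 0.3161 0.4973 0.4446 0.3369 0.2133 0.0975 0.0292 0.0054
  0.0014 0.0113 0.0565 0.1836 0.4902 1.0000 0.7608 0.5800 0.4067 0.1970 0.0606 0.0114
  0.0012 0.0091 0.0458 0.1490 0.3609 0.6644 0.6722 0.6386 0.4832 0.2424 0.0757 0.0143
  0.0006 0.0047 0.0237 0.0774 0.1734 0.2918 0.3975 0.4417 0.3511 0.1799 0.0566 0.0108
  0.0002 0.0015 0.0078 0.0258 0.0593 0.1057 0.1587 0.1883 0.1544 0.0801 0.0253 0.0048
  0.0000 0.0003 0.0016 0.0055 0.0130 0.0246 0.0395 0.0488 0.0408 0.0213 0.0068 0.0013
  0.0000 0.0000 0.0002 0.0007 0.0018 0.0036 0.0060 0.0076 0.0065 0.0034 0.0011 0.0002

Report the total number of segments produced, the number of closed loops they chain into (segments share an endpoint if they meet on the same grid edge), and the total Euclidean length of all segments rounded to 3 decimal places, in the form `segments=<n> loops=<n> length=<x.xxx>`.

cell (0,3): code 0100 → (0.822,4.000)–(1.000,3.826)
cell (0,4): code 1100 → (0.291,5.000)–(0.822,4.000)
cell (0,5): code 1100 → (0.387,6.000)–(0.291,5.000)
cell (0,6): code 1100 → (0.754,7.000)–(0.387,6.000)
cell (0,7): code 1000 → (1.000,7.412)–(0.754,7.000)
cell (1,3): code 0110 → (1.000,3.826)–(2.000,3.334)
cell (1,7): code 1101 → (1.376,8.000)–(1.000,7.412)
cell (1,8): code 1000 → (2.000,8.576)–(1.376,8.000)
cell (2,3): code 0110 → (2.000,3.334)–(3.000,3.647)
cell (2,8): code 1001 → (3.000,8.819)–(2.000,8.576)
cell (3,3): code 0010 → (3.000,3.647)–(3.399,4.000)
cell (3,4): code 0111 → (3.399,4.000)–(4.000,4.951)
cell (3,8): code 1001 → (4.000,8.380)–(3.000,8.819)
cell (4,4): code 0010 → (4.000,4.951)–(4.031,5.000)
cell (4,5): code 0011 → (4.031,5.000)–(4.467,6.000)
cell (4,6): code 0011 → (4.467,6.000)–(4.614,7.000)
cell (4,7): code 0011 → (4.614,7.000)–(4.331,8.000)
cell (4,8): code 0001 → (4.331,8.000)–(4.000,8.380)
total: 18 segments, chained into 1 closed loop(s), length Σ = 15.122252

segments=18 loops=1 length=15.122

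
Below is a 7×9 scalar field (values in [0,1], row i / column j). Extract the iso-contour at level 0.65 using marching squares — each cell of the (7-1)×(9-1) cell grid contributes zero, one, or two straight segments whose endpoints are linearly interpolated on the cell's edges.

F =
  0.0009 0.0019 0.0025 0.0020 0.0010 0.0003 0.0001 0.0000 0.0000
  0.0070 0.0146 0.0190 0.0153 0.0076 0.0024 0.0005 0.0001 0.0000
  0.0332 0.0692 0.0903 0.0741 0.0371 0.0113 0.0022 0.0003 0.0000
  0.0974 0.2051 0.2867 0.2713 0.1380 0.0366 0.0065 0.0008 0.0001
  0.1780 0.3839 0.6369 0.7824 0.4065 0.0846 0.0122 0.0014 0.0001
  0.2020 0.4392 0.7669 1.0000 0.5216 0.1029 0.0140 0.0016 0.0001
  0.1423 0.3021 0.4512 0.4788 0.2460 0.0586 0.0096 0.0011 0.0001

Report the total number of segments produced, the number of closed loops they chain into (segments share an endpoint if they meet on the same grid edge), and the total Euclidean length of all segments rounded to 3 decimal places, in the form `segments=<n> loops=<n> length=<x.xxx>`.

cell (3,2): code 0100 → (3.741,3.000)–(4.000,2.090)
cell (3,3): code 1000 → (4.000,3.352)–(3.741,3.000)
cell (4,1): code 0100 → (4.101,2.000)–(5.000,1.643)
cell (4,2): code 1110 → (4.000,2.090)–(4.101,2.000)
cell (4,3): code 1001 → (5.000,3.732)–(4.000,3.352)
cell (5,1): code 0010 → (5.000,1.643)–(5.370,2.000)
cell (5,2): code 0011 → (5.370,2.000)–(5.672,3.000)
cell (5,3): code 0001 → (5.672,3.000)–(5.000,3.732)
total: 8 segments, chained into 1 closed loop(s), length Σ = 6.107059

segments=8 loops=1 length=6.107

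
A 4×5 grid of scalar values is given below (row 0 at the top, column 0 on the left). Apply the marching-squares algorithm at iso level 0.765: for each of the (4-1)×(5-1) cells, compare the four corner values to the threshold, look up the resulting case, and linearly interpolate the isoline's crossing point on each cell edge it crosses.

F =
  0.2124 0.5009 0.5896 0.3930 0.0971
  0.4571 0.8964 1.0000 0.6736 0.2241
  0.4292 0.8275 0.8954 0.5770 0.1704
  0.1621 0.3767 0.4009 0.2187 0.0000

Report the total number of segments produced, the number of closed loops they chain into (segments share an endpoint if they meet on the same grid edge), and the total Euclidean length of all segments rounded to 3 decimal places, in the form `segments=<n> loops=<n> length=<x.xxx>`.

segments=8 loops=1 length=6.157

cell (0,0): code 0100 → (0.668,1.000)–(1.000,0.701)
cell (0,1): code 1100 → (0.427,2.000)–(0.668,1.000)
cell (0,2): code 1000 → (1.000,2.720)–(0.427,2.000)
cell (1,0): code 0110 → (1.000,0.701)–(2.000,0.843)
cell (1,2): code 1001 → (2.000,2.410)–(1.000,2.720)
cell (2,0): code 0010 → (2.000,0.843)–(2.139,1.000)
cell (2,1): code 0011 → (2.139,1.000)–(2.264,2.000)
cell (2,2): code 0001 → (2.264,2.000)–(2.000,2.410)
total: 8 segments, chained into 1 closed loop(s), length Σ = 6.156864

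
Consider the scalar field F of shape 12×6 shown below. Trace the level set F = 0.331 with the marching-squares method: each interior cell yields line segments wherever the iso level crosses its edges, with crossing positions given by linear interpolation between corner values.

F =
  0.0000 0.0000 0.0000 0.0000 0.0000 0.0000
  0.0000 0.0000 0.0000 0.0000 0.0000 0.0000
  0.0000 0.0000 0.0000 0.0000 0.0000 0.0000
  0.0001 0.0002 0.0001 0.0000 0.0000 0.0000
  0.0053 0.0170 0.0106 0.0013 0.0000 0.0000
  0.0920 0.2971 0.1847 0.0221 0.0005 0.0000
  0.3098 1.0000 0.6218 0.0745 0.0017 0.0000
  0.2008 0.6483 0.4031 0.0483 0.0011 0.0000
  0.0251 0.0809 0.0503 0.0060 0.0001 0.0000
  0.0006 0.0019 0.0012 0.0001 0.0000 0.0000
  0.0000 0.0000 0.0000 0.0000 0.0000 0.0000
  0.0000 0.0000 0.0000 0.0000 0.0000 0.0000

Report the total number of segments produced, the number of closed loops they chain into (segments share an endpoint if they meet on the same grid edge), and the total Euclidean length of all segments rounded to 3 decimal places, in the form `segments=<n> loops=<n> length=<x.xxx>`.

cell (5,0): code 0100 → (5.048,1.000)–(6.000,0.031)
cell (5,1): code 1100 → (5.335,2.000)–(5.048,1.000)
cell (5,2): code 1000 → (6.000,2.531)–(5.335,2.000)
cell (6,0): code 0110 → (6.000,0.031)–(7.000,0.291)
cell (6,2): code 1001 → (7.000,2.203)–(6.000,2.531)
cell (7,0): code 0010 → (7.000,0.291)–(7.559,1.000)
cell (7,1): code 0011 → (7.559,1.000)–(7.204,2.000)
cell (7,2): code 0001 → (7.204,2.000)–(7.000,2.203)
total: 8 segments, chained into 1 closed loop(s), length Σ = 7.588200

segments=8 loops=1 length=7.588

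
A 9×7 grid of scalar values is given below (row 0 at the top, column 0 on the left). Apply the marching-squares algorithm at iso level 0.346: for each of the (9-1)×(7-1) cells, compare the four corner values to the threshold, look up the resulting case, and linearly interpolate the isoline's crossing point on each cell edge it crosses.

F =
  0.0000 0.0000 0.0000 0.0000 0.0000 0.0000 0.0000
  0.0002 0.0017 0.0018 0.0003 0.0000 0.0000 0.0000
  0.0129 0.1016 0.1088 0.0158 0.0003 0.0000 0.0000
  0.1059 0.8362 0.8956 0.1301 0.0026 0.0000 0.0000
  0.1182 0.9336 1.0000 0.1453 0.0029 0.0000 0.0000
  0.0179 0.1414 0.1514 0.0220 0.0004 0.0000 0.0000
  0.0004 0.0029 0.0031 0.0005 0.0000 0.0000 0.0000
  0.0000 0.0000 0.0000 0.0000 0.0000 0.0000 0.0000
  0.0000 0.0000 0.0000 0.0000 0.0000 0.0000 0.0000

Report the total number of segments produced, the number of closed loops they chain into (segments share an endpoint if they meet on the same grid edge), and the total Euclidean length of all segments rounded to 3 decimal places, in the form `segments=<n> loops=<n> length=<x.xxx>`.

cell (2,0): code 0100 → (2.333,1.000)–(3.000,0.329)
cell (2,1): code 1100 → (2.301,2.000)–(2.333,1.000)
cell (2,2): code 1000 → (3.000,2.718)–(2.301,2.000)
cell (3,0): code 0110 → (3.000,0.329)–(4.000,0.279)
cell (3,2): code 1001 → (4.000,2.765)–(3.000,2.718)
cell (4,0): code 0010 → (4.000,0.279)–(4.742,1.000)
cell (4,1): code 0011 → (4.742,1.000)–(4.771,2.000)
cell (4,2): code 0001 → (4.771,2.000)–(4.000,2.765)
total: 8 segments, chained into 1 closed loop(s), length Σ = 8.071609

segments=8 loops=1 length=8.072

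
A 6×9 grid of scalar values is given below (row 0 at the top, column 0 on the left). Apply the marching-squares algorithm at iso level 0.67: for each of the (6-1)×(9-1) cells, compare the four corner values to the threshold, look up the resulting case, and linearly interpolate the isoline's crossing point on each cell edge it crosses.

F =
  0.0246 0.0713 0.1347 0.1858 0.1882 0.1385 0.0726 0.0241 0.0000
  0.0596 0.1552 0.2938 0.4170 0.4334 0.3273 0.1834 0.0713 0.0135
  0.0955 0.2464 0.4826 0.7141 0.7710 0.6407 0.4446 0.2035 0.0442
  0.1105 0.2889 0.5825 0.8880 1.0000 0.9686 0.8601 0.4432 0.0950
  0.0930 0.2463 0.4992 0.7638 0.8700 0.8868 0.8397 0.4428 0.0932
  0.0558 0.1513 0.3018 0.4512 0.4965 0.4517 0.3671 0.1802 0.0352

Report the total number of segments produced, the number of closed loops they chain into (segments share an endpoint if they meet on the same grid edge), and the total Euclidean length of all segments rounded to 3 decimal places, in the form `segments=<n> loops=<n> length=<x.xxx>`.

segments=14 loops=1 length=11.321

cell (1,2): code 0100 → (1.852,3.000)–(2.000,2.810)
cell (1,3): code 1100 → (1.701,4.000)–(1.852,3.000)
cell (1,4): code 1000 → (2.000,4.775)–(1.701,4.000)
cell (2,2): code 0110 → (2.000,2.810)–(3.000,2.286)
cell (2,4): code 1101 → (2.089,5.000)–(2.000,4.775)
cell (2,5): code 1100 → (2.542,6.000)–(2.089,5.000)
cell (2,6): code 1000 → (3.000,6.456)–(2.542,6.000)
cell (3,2): code 0110 → (3.000,2.286)–(4.000,2.646)
cell (3,6): code 1001 → (4.000,6.428)–(3.000,6.456)
cell (4,2): code 0010 → (4.000,2.646)–(4.300,3.000)
cell (4,3): code 0011 → (4.300,3.000)–(4.535,4.000)
cell (4,4): code 0011 → (4.535,4.000)–(4.498,5.000)
cell (4,5): code 0011 → (4.498,5.000)–(4.359,6.000)
cell (4,6): code 0001 → (4.359,6.000)–(4.000,6.428)
total: 14 segments, chained into 1 closed loop(s), length Σ = 11.321372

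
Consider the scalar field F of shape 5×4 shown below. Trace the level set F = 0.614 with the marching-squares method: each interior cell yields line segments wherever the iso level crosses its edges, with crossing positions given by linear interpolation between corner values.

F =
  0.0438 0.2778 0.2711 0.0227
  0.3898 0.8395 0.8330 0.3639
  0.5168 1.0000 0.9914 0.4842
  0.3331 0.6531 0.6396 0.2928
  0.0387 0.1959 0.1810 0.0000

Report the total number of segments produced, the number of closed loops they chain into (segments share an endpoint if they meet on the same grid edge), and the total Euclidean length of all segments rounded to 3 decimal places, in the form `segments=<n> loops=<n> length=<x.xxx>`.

segments=10 loops=1 length=7.985

cell (0,0): code 0100 → (0.599,1.000)–(1.000,0.499)
cell (0,1): code 1100 → (0.610,2.000)–(0.599,1.000)
cell (0,2): code 1000 → (1.000,2.467)–(0.610,2.000)
cell (1,0): code 0110 → (1.000,0.499)–(2.000,0.201)
cell (1,2): code 1001 → (2.000,2.744)–(1.000,2.467)
cell (2,0): code 0110 → (2.000,0.201)–(3.000,0.878)
cell (2,2): code 1001 → (3.000,2.074)–(2.000,2.744)
cell (3,0): code 0010 → (3.000,0.878)–(3.086,1.000)
cell (3,1): code 0011 → (3.086,1.000)–(3.056,2.000)
cell (3,2): code 0001 → (3.056,2.000)–(3.000,2.074)
total: 10 segments, chained into 1 closed loop(s), length Σ = 7.984984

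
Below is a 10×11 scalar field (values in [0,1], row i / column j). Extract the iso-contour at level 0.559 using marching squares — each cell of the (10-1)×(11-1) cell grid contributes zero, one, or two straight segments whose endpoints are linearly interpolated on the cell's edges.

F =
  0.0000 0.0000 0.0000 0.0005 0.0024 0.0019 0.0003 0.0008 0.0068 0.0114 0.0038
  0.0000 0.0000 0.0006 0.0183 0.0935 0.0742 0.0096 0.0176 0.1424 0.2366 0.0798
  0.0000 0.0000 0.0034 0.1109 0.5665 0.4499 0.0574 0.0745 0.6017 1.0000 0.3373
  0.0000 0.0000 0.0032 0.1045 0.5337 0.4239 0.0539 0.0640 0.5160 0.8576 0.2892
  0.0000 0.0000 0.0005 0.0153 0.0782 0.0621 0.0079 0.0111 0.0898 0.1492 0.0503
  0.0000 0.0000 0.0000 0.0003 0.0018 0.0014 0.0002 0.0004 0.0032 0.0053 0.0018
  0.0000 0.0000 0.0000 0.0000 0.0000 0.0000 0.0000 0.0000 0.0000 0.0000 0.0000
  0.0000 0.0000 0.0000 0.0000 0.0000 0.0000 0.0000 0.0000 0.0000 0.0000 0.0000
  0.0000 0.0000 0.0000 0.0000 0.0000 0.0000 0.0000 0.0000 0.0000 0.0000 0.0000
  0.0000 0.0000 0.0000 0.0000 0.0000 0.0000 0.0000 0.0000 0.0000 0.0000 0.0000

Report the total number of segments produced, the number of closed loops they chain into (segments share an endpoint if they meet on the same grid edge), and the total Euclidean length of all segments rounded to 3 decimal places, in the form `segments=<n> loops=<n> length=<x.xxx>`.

segments=12 loops=2 length=6.348

cell (1,3): code 0100 → (1.984,4.000)–(2.000,3.984)
cell (1,4): code 1000 → (2.000,4.064)–(1.984,4.000)
cell (1,7): code 0100 → (1.907,8.000)–(2.000,7.919)
cell (1,8): code 1100 → (1.422,9.000)–(1.907,8.000)
cell (1,9): code 1000 → (2.000,9.665)–(1.422,9.000)
cell (2,3): code 0010 → (2.000,3.984)–(2.229,4.000)
cell (2,4): code 0001 → (2.229,4.000)–(2.000,4.064)
cell (2,7): code 0010 → (2.000,7.919)–(2.498,8.000)
cell (2,8): code 0111 → (2.498,8.000)–(3.000,8.126)
cell (2,9): code 1001 → (3.000,9.525)–(2.000,9.665)
cell (3,8): code 0010 → (3.000,8.126)–(3.422,9.000)
cell (3,9): code 0001 → (3.422,9.000)–(3.000,9.525)
total: 12 segments, chained into 2 closed loop(s), length Σ = 6.347528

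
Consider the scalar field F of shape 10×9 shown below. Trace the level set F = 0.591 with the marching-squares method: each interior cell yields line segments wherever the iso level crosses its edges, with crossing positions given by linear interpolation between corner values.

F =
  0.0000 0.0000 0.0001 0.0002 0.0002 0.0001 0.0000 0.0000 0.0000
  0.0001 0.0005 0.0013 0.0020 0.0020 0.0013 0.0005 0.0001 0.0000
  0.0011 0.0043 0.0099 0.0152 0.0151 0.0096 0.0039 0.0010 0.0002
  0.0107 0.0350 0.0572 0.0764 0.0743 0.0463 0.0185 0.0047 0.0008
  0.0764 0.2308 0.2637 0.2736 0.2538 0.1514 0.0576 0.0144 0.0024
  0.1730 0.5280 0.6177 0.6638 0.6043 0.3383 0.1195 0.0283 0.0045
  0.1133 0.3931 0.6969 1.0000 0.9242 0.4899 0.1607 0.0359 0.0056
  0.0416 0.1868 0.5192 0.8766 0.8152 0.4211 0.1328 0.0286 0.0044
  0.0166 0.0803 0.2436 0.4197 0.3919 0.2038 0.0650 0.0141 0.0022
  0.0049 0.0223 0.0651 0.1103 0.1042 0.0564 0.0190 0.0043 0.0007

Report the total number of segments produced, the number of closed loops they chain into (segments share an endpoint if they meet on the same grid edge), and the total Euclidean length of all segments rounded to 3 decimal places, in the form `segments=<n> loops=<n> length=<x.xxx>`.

cell (4,1): code 0100 → (4.925,2.000)–(5.000,1.702)
cell (4,2): code 1100 → (4.813,3.000)–(4.925,2.000)
cell (4,3): code 1100 → (4.962,4.000)–(4.813,3.000)
cell (4,4): code 1000 → (5.000,4.050)–(4.962,4.000)
cell (5,1): code 0110 → (5.000,1.702)–(6.000,1.651)
cell (5,4): code 1001 → (6.000,4.767)–(5.000,4.050)
cell (6,1): code 0010 → (6.000,1.651)–(6.596,2.000)
cell (6,2): code 0111 → (6.596,2.000)–(7.000,2.201)
cell (6,4): code 1001 → (7.000,4.569)–(6.000,4.767)
cell (7,2): code 0010 → (7.000,2.201)–(7.625,3.000)
cell (7,3): code 0011 → (7.625,3.000)–(7.530,4.000)
cell (7,4): code 0001 → (7.530,4.000)–(7.000,4.569)
total: 12 segments, chained into 1 closed loop(s), length Σ = 9.576370

segments=12 loops=1 length=9.576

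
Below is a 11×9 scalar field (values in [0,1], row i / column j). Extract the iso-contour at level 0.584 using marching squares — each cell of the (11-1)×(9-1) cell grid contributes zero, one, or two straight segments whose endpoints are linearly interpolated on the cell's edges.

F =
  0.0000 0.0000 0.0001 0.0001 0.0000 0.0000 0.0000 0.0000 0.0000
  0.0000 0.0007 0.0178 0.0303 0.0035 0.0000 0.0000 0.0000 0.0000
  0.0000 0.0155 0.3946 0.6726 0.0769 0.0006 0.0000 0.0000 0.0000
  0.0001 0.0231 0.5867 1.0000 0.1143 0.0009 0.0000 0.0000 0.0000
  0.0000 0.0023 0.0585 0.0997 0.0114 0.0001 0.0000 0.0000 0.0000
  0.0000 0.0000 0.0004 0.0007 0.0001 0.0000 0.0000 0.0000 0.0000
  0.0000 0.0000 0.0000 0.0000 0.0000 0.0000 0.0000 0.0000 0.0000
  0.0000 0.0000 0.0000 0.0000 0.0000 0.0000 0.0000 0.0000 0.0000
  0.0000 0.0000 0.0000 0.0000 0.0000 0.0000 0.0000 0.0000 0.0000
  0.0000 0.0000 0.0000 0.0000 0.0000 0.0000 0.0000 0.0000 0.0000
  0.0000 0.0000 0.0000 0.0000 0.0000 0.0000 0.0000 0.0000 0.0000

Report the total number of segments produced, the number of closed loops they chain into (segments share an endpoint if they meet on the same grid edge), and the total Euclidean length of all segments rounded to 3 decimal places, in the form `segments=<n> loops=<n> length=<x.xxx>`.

segments=8 loops=1 length=4.579

cell (1,2): code 0100 → (1.862,3.000)–(2.000,2.681)
cell (1,3): code 1000 → (2.000,3.149)–(1.862,3.000)
cell (2,1): code 0100 → (2.986,2.000)–(3.000,1.995)
cell (2,2): code 1110 → (2.000,2.681)–(2.986,2.000)
cell (2,3): code 1001 → (3.000,3.470)–(2.000,3.149)
cell (3,1): code 0010 → (3.000,1.995)–(3.005,2.000)
cell (3,2): code 0011 → (3.005,2.000)–(3.462,3.000)
cell (3,3): code 0001 → (3.462,3.000)–(3.000,3.470)
total: 8 segments, chained into 1 closed loop(s), length Σ = 4.578993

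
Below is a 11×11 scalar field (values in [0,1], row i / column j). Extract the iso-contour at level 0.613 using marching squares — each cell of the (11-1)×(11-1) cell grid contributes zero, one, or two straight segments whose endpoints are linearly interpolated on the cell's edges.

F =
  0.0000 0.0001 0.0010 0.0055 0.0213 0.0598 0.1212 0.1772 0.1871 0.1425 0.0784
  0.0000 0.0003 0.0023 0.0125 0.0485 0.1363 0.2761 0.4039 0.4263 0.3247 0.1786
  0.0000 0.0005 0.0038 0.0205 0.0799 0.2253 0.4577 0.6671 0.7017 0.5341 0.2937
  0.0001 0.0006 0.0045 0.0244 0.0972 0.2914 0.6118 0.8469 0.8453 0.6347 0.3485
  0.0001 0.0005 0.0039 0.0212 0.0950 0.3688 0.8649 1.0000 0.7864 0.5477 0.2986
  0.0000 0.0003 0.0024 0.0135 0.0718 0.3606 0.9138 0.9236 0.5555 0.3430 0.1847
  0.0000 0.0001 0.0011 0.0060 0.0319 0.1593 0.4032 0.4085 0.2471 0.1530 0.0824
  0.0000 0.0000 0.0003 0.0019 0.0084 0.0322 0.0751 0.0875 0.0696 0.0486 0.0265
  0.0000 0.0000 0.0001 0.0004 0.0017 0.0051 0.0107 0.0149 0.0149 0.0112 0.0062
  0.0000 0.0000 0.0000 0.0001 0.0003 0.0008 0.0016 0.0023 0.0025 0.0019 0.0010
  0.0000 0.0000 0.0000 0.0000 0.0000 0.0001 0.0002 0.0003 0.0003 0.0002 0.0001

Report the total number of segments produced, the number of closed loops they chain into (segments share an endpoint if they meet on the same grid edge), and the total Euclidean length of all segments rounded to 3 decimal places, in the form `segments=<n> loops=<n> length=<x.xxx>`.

segments=16 loops=1 length=11.704

cell (1,6): code 0100 → (1.794,7.000)–(2.000,6.742)
cell (1,7): code 1100 → (1.678,8.000)–(1.794,7.000)
cell (1,8): code 1000 → (2.000,8.529)–(1.678,8.000)
cell (2,6): code 0110 → (2.000,6.742)–(3.000,6.005)
cell (2,8): code 1101 → (2.784,9.000)–(2.000,8.529)
cell (2,9): code 1000 → (3.000,9.076)–(2.784,9.000)
cell (3,5): code 0100 → (3.005,6.000)–(4.000,5.492)
cell (3,6): code 1110 → (3.000,6.005)–(3.005,6.000)
cell (3,8): code 1011 → (4.000,8.726)–(3.249,9.000)
cell (3,9): code 0001 → (3.249,9.000)–(3.000,9.076)
cell (4,5): code 0110 → (4.000,5.492)–(5.000,5.456)
cell (4,7): code 1011 → (5.000,7.844)–(4.751,8.000)
cell (4,8): code 0001 → (4.751,8.000)–(4.000,8.726)
cell (5,5): code 0010 → (5.000,5.456)–(5.589,6.000)
cell (5,6): code 0011 → (5.589,6.000)–(5.603,7.000)
cell (5,7): code 0001 → (5.603,7.000)–(5.000,7.844)
total: 16 segments, chained into 1 closed loop(s), length Σ = 11.703966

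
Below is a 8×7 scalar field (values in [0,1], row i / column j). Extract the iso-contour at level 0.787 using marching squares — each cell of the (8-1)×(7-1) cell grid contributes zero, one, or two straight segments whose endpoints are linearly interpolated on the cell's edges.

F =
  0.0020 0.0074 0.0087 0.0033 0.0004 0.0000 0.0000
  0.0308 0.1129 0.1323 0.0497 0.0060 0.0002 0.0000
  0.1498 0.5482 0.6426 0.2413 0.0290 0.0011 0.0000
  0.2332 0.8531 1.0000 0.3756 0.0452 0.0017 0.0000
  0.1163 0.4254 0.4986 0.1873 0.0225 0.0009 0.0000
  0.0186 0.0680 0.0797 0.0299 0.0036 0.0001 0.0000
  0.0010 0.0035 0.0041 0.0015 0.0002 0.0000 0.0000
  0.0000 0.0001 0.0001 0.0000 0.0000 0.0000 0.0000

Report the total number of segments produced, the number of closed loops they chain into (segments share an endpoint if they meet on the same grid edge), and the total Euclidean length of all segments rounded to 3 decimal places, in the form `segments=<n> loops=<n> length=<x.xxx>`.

segments=6 loops=1 length=3.766

cell (2,0): code 0100 → (2.783,1.000)–(3.000,0.893)
cell (2,1): code 1100 → (2.404,2.000)–(2.783,1.000)
cell (2,2): code 1000 → (3.000,2.341)–(2.404,2.000)
cell (3,0): code 0010 → (3.000,0.893)–(3.155,1.000)
cell (3,1): code 0011 → (3.155,1.000)–(3.425,2.000)
cell (3,2): code 0001 → (3.425,2.000)–(3.000,2.341)
total: 6 segments, chained into 1 closed loop(s), length Σ = 3.766229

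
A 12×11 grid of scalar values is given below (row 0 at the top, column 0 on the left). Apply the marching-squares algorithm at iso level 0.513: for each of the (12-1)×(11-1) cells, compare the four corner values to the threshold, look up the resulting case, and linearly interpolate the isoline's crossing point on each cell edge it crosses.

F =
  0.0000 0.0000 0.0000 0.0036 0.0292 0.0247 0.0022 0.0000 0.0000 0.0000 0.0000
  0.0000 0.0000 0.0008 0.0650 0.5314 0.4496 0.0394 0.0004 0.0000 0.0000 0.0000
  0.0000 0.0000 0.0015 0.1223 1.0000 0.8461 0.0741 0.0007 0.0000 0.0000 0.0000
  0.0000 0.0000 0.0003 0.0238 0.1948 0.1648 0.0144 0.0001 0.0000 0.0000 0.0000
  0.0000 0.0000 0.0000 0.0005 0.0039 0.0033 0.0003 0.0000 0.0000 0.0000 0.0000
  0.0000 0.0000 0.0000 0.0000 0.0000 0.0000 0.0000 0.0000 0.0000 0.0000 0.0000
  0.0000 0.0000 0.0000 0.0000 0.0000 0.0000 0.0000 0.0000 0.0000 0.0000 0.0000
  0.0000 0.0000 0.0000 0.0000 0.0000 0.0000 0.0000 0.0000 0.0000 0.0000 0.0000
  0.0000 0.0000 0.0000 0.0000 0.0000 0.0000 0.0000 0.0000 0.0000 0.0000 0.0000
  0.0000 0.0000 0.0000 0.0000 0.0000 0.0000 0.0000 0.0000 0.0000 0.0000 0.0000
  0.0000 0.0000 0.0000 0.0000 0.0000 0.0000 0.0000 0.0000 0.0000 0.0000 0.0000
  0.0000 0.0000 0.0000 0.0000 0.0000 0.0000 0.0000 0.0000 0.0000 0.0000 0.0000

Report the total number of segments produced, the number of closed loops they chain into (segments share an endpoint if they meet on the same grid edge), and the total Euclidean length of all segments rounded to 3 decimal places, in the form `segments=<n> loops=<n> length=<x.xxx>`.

segments=8 loops=1 length=5.622

cell (0,3): code 0100 → (0.963,4.000)–(1.000,3.961)
cell (0,4): code 1000 → (1.000,4.225)–(0.963,4.000)
cell (1,3): code 0110 → (1.000,3.961)–(2.000,3.445)
cell (1,4): code 1101 → (1.160,5.000)–(1.000,4.225)
cell (1,5): code 1000 → (2.000,5.431)–(1.160,5.000)
cell (2,3): code 0010 → (2.000,3.445)–(2.605,4.000)
cell (2,4): code 0011 → (2.605,4.000)–(2.489,5.000)
cell (2,5): code 0001 → (2.489,5.000)–(2.000,5.431)
total: 8 segments, chained into 1 closed loop(s), length Σ = 5.622117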